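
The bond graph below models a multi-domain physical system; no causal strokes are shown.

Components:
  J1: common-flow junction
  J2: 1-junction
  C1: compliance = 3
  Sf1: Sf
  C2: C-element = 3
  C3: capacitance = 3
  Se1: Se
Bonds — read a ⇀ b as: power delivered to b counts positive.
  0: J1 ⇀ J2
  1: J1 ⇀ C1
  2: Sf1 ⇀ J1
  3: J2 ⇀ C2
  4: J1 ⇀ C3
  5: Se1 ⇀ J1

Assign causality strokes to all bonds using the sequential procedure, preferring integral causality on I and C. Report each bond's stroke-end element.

bond 2 |Sf1  (Sf1 fixes flow; stroke at Sf1)
bond 5 |J1  (Se1 fixes effort; stroke away)
bond 0 |J1  (J1: bond 2 brought flow, rest push out)
bond 1 |J1  (J1: bond 2 brought flow, rest push out)
bond 4 |J1  (1-jn J1 has f-setter on 2)
bond 3 |J2  (1-jn J2 has f-setter on 0)

β0 stroke→J1
β1 stroke→J1
β2 stroke→Sf1
β3 stroke→J2
β4 stroke→J1
β5 stroke→J1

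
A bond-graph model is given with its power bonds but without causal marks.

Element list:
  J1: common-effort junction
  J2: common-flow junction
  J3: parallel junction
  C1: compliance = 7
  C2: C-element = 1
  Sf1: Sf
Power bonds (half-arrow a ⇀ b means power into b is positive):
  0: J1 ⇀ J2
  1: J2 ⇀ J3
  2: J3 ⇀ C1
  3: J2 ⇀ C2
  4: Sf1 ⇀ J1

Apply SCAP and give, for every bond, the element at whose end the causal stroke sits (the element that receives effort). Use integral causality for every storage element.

β4 stroke→Sf1  (Sf1 (Sf) sets flow on bond)
β0 stroke→J1  (closing 0-jn rule on J1)
β1 stroke→J2  (common-f at J2 fixed by 0)
β3 stroke→J2  (1-jn J2 has f-setter on 0)
β2 stroke→J3  (only one effort-in slot at J3)

bond 0 |J1
bond 1 |J2
bond 2 |J3
bond 3 |J2
bond 4 |Sf1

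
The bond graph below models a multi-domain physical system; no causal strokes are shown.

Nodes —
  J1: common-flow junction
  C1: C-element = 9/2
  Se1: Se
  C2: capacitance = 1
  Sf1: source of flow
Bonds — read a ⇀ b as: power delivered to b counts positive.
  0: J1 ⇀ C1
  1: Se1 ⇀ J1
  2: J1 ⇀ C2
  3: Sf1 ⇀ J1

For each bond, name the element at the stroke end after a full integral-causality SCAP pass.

bond 1 stroke at J1  (Se1: effort source, stroke at far end)
bond 3 stroke at Sf1  (Sf1 (Sf) sets flow on bond)
bond 0 stroke at J1  (common-f at J1 fixed by 3)
bond 2 stroke at J1  (1-jn J1 has f-setter on 3)

#0 |J1
#1 |J1
#2 |J1
#3 |Sf1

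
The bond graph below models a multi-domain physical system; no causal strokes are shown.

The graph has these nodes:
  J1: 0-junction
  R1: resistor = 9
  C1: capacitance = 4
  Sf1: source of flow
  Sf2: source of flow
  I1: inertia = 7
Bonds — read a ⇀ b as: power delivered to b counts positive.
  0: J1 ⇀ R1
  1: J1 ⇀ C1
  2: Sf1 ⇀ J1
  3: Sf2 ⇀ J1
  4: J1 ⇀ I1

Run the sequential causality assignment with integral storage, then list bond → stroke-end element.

β0 →R1
β1 →J1
β2 →Sf1
β3 →Sf2
β4 →I1

bond 2 stroke→Sf1  (Sf1: flow source, stroke at near end)
bond 3 stroke→Sf2  (Sf2: flow source, stroke at near end)
bond 1 stroke→J1  (C1: C, integral causality)
bond 0 stroke→R1  (0-jn J1 has e-setter on 1)
bond 4 stroke→I1  (common-e at J1 fixed by 1)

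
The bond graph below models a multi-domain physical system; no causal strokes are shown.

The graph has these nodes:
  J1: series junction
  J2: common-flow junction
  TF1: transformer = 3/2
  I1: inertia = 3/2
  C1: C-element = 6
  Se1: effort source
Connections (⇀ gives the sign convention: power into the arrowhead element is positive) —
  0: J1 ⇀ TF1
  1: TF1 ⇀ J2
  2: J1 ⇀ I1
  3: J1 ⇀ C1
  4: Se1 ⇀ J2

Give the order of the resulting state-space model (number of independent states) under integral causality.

#4 →J2  (source Se1 imposes e)
#1 →TF1  (J2: last free bond brings flow in)
#0 →J1  (TF1: transformer flips bond 1)
#2 →I1  (I1 outputs flow p/I1)
#3 →J1  (common-f at J1 fixed by 2)

2  (C1, I1 all integral)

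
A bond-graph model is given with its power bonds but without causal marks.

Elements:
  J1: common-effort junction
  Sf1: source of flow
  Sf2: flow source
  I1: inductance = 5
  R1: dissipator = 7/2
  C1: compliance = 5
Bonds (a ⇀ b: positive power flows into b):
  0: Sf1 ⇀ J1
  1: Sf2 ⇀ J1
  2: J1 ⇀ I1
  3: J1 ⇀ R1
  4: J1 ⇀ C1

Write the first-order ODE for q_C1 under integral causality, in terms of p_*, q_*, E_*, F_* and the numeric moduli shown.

dq_C1/dt = F_Sf1 + F_Sf2 - p_I1/5 - 2*q_C1/35

β0 stroke at Sf1  (source Sf1 imposes f)
β1 stroke at Sf2  (source Sf2 imposes f)
β2 stroke at I1  (I1: I, integral causality)
β4 stroke at J1  (prefer integral on C1)
β3 stroke at R1  (0-jn J1 has e-setter on 4)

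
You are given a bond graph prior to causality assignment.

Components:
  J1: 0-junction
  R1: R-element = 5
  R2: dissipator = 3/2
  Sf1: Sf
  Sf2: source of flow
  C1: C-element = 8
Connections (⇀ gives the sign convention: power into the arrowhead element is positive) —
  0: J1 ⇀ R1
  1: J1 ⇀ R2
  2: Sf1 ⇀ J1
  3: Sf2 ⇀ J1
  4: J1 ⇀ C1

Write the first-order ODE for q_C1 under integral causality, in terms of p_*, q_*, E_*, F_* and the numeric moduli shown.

dq_C1/dt = F_Sf1 + F_Sf2 - 13*q_C1/120

bond 2 stroke→Sf1  (Sf1 (Sf) sets flow on bond)
bond 3 stroke→Sf2  (Sf2 (Sf) sets flow on bond)
bond 4 stroke→J1  (C1 outputs effort q/C1)
bond 0 stroke→R1  (common-e at J1 fixed by 4)
bond 1 stroke→R2  (common-e at J1 fixed by 4)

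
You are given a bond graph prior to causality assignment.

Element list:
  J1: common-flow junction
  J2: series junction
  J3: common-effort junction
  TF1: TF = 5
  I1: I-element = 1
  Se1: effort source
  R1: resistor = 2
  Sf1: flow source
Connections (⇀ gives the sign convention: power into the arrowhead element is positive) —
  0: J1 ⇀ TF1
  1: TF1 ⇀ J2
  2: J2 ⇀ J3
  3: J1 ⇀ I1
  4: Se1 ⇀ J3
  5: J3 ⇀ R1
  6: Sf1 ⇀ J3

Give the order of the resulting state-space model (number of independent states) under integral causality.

b4 →J3  (Se1: effort source, stroke at far end)
b6 →Sf1  (source Sf1 imposes f)
b2 →J2  (J3 effort already set via bond 4)
b5 →R1  (common-e at J3 fixed by 4)
b1 →TF1  (J2 needs exactly one f-in)
b0 →J1  (TF1: transformer flips bond 1)
b3 →I1  (J1 needs exactly one f-in)

1  (I1 all integral)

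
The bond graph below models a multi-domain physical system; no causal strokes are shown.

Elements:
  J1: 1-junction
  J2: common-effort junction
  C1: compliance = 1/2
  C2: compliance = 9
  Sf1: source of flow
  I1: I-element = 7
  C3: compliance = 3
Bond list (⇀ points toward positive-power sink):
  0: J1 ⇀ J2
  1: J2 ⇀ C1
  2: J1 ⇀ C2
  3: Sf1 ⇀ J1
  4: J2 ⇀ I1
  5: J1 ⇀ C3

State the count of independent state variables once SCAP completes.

4  (C1, C2, C3, I1 all integral)

b3 stroke→Sf1  (Sf1 fixes flow; stroke at Sf1)
b0 stroke→J1  (common-f at J1 fixed by 3)
b2 stroke→J1  (J1: bond 3 brought flow, rest push out)
b5 stroke→J1  (J1 flow already set via bond 3)
b1 stroke→J2  (C1: C, integral causality)
b4 stroke→I1  (J2 effort already set via bond 1)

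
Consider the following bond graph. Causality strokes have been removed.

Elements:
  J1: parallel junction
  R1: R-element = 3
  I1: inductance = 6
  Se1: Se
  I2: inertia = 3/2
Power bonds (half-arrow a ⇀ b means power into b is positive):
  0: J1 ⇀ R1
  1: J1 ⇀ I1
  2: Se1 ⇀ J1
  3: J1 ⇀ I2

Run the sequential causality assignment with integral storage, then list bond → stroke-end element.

#2 stroke at J1  (source Se1 imposes e)
#0 stroke at R1  (J1 effort already set via bond 2)
#1 stroke at I1  (J1 effort already set via bond 2)
#3 stroke at I2  (J1: bond 2 brought effort, rest push out)

bond 0 stroke→R1
bond 1 stroke→I1
bond 2 stroke→J1
bond 3 stroke→I2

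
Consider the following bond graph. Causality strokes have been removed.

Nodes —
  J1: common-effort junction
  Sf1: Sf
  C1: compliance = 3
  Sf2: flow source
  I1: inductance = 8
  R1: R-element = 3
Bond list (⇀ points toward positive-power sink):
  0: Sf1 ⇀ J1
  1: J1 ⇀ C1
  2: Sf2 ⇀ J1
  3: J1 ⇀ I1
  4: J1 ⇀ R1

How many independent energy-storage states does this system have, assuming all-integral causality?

β0 →Sf1  (Sf1: flow source, stroke at near end)
β2 →Sf2  (Sf2 (Sf) sets flow on bond)
β1 →J1  (prefer integral on C1)
β3 →I1  (0-jn J1 has e-setter on 1)
β4 →R1  (J1 effort already set via bond 1)

2  (C1, I1 all integral)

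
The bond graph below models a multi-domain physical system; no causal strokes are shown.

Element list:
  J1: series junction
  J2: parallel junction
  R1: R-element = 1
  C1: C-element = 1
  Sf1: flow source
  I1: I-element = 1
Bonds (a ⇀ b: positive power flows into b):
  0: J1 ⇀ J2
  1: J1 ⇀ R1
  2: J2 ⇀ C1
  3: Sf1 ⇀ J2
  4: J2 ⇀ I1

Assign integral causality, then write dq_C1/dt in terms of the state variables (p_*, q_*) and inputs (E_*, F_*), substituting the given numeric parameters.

dq_C1/dt = F_Sf1 - p_I1 - q_C1

#3 →Sf1  (source Sf1 imposes f)
#2 →J2  (C1 outputs effort q/C1)
#0 →J1  (0-jn J2 has e-setter on 2)
#4 →I1  (common-e at J2 fixed by 2)
#1 →R1  (closing 1-jn rule on J1)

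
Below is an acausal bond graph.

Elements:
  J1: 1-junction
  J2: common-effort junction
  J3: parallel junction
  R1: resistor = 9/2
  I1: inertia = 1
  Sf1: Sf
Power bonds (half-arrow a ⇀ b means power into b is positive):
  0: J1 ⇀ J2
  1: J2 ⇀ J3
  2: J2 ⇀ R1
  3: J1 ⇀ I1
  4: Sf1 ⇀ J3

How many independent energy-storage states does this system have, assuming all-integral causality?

#4 stroke at Sf1  (Sf1 fixes flow; stroke at Sf1)
#1 stroke at J3  (only one effort-in slot at J3)
#3 stroke at I1  (I1 integral (f out))
#0 stroke at J1  (J1 flow already set via bond 3)
#2 stroke at J2  (J2: last free bond brings effort in)

1  (I1 all integral)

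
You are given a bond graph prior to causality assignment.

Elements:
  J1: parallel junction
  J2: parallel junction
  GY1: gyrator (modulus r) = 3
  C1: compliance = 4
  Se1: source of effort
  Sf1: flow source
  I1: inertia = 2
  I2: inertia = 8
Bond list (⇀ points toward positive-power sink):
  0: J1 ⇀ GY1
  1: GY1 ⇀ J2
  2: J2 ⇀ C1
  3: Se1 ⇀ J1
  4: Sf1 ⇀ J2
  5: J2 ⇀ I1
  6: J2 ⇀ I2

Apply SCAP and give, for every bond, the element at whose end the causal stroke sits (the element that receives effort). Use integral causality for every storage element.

β3 stroke→J1  (Se1 fixes effort; stroke away)
β4 stroke→Sf1  (Sf1 (Sf) sets flow on bond)
β0 stroke→GY1  (common-e at J1 fixed by 3)
β1 stroke→GY1  (through GY1, causality inverts; strokes same side of GY1)
β2 stroke→J2  (C1 integral (e out))
β5 stroke→I1  (J2: bond 2 brought effort, rest push out)
β6 stroke→I2  (common-e at J2 fixed by 2)

b0 |GY1
b1 |GY1
b2 |J2
b3 |J1
b4 |Sf1
b5 |I1
b6 |I2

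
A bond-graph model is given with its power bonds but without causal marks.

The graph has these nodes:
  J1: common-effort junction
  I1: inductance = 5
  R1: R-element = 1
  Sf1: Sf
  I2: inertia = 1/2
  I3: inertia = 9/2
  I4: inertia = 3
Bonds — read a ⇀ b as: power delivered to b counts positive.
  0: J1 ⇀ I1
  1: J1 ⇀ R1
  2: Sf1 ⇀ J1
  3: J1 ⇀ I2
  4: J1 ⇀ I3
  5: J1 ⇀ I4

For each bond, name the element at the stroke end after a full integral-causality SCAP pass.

bond 2 |Sf1  (Sf1: flow source, stroke at near end)
bond 0 |I1  (prefer integral on I1)
bond 3 |I2  (I2 integral (f out))
bond 4 |I3  (I3 integral (f out))
bond 5 |I4  (I4 outputs flow p/I4)
bond 1 |J1  (only one effort-in slot at J1)

β0 stroke→I1
β1 stroke→J1
β2 stroke→Sf1
β3 stroke→I2
β4 stroke→I3
β5 stroke→I4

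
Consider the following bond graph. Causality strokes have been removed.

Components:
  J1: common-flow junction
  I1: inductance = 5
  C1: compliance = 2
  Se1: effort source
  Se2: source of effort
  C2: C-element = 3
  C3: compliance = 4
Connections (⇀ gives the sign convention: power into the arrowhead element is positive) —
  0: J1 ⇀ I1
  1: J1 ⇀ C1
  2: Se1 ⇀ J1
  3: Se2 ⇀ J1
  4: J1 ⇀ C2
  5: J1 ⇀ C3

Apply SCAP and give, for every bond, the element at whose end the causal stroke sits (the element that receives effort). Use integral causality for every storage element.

b2 →J1  (Se1 fixes effort; stroke away)
b3 →J1  (Se2 (Se) sets effort on bond)
b0 →I1  (I1: I, integral causality)
b1 →J1  (common-f at J1 fixed by 0)
b4 →J1  (1-jn J1 has f-setter on 0)
b5 →J1  (J1 flow already set via bond 0)

#0 stroke→I1
#1 stroke→J1
#2 stroke→J1
#3 stroke→J1
#4 stroke→J1
#5 stroke→J1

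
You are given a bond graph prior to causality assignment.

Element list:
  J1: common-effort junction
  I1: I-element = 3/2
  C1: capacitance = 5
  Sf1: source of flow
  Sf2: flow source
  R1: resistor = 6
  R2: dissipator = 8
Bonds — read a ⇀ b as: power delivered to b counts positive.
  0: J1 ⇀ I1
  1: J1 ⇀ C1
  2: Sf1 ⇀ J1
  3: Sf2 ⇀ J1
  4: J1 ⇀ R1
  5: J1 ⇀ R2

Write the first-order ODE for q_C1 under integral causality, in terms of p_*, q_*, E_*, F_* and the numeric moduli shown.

dq_C1/dt = F_Sf1 + F_Sf2 - 2*p_I1/3 - 7*q_C1/120

b2 stroke→Sf1  (Sf1 fixes flow; stroke at Sf1)
b3 stroke→Sf2  (Sf2: flow source, stroke at near end)
b0 stroke→I1  (I1: I, integral causality)
b1 stroke→J1  (C1 outputs effort q/C1)
b4 stroke→R1  (common-e at J1 fixed by 1)
b5 stroke→R2  (0-jn J1 has e-setter on 1)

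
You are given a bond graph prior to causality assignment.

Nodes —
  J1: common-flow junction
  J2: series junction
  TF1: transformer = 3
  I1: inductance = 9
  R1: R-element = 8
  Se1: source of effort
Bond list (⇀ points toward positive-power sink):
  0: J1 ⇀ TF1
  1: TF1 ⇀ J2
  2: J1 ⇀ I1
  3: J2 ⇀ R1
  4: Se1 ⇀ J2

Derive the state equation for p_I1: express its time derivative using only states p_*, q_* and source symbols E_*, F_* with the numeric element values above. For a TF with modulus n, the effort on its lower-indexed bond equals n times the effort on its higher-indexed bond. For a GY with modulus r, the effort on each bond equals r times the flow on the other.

#4 |J2  (Se1: effort source, stroke at far end)
#2 |I1  (I1 outputs flow p/I1)
#0 |J1  (1-jn J1 has f-setter on 2)
#1 |TF1  (through TF1, causality passes straight; one stroke at TF1)
#3 |J2  (1-jn J2 has f-setter on 1)

dp_I1/dt = 3*E_Se1 - 8*p_I1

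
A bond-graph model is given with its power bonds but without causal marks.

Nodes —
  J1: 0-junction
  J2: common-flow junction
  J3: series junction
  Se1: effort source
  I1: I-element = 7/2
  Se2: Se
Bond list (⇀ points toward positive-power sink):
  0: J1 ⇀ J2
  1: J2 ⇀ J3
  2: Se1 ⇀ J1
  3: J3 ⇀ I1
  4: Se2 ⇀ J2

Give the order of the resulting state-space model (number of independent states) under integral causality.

#2 |J1  (Se1: effort source, stroke at far end)
#4 |J2  (Se2 fixes effort; stroke away)
#0 |J2  (J1: bond 2 brought effort, rest push out)
#1 |J3  (J2 needs exactly one f-in)
#3 |I1  (only one flow-in slot at J3)

1  (I1 all integral)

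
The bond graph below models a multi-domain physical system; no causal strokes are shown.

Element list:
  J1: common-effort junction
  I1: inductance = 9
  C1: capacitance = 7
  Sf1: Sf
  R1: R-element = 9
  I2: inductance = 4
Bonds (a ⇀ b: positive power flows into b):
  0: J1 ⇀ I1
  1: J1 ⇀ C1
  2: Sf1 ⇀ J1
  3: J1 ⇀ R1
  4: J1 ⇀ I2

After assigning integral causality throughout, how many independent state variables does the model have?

3  (C1, I1, I2 all integral)

bond 2 stroke→Sf1  (Sf1 fixes flow; stroke at Sf1)
bond 0 stroke→I1  (prefer integral on I1)
bond 1 stroke→J1  (C1: C, integral causality)
bond 3 stroke→R1  (J1: bond 1 brought effort, rest push out)
bond 4 stroke→I2  (0-jn J1 has e-setter on 1)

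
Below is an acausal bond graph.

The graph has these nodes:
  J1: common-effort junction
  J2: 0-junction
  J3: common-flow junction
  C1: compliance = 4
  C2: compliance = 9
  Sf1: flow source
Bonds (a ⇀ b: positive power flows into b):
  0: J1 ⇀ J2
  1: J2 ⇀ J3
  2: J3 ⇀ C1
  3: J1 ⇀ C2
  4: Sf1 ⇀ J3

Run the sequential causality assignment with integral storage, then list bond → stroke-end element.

β0 →J2
β1 →J3
β2 →J3
β3 →J1
β4 →Sf1

β4 →Sf1  (source Sf1 imposes f)
β1 →J3  (common-f at J3 fixed by 4)
β2 →J3  (J3 flow already set via bond 4)
β0 →J2  (closing 0-jn rule on J2)
β3 →J1  (J1 needs exactly one e-in)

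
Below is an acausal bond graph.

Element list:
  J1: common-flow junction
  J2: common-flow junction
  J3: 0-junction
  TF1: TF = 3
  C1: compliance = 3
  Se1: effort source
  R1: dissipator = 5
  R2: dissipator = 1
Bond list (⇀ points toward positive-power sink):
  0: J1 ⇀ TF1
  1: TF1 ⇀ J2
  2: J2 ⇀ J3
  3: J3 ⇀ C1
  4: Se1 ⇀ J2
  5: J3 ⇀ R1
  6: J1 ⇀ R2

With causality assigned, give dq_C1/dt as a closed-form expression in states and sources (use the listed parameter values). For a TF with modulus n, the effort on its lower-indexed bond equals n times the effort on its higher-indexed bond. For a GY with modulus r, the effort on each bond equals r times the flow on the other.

β4 stroke at J2  (source Se1 imposes e)
β3 stroke at J3  (C1 outputs effort q/C1)
β2 stroke at J2  (common-e at J3 fixed by 3)
β5 stroke at R1  (J3: bond 3 brought effort, rest push out)
β1 stroke at TF1  (only one flow-in slot at J2)
β0 stroke at J1  (TF TF1: opposite of bond 1)
β6 stroke at R2  (J1: last free bond brings flow in)

dq_C1/dt = 9*E_Se1 - 46*q_C1/15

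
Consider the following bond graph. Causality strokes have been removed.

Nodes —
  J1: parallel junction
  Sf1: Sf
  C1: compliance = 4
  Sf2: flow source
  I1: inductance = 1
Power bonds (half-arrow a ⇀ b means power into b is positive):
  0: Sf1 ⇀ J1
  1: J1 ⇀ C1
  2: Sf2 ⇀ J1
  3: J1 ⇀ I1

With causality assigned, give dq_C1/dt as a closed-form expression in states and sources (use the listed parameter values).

bond 0 stroke at Sf1  (Sf1 (Sf) sets flow on bond)
bond 2 stroke at Sf2  (Sf2 fixes flow; stroke at Sf2)
bond 1 stroke at J1  (C1 integral (e out))
bond 3 stroke at I1  (common-e at J1 fixed by 1)

dq_C1/dt = F_Sf1 + F_Sf2 - p_I1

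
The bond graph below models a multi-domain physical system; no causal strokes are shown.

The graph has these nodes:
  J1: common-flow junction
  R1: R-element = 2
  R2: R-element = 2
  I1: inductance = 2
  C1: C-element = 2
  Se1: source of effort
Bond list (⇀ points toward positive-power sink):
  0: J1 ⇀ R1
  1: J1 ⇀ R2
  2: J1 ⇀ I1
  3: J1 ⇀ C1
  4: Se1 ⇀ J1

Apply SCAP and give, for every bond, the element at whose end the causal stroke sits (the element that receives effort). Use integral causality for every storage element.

#0 stroke at J1
#1 stroke at J1
#2 stroke at I1
#3 stroke at J1
#4 stroke at J1

b4 →J1  (Se1 fixes effort; stroke away)
b2 →I1  (I1 outputs flow p/I1)
b0 →J1  (1-jn J1 has f-setter on 2)
b1 →J1  (J1: bond 2 brought flow, rest push out)
b3 →J1  (J1: bond 2 brought flow, rest push out)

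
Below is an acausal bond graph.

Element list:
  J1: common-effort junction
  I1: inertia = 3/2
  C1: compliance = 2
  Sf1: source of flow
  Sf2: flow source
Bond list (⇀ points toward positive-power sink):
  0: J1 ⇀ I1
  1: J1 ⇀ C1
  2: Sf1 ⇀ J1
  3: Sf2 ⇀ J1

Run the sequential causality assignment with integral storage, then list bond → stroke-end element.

#0 |I1
#1 |J1
#2 |Sf1
#3 |Sf2

β2 stroke→Sf1  (Sf1: flow source, stroke at near end)
β3 stroke→Sf2  (Sf2 (Sf) sets flow on bond)
β0 stroke→I1  (I1 integral (f out))
β1 stroke→J1  (only one effort-in slot at J1)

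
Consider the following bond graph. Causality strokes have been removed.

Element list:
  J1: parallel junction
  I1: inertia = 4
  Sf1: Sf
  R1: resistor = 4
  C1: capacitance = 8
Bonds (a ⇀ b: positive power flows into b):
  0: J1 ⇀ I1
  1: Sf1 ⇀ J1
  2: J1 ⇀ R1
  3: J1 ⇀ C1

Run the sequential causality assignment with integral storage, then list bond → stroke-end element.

#1 stroke at Sf1  (Sf1 fixes flow; stroke at Sf1)
#0 stroke at I1  (I1 outputs flow p/I1)
#3 stroke at J1  (C1 integral (e out))
#2 stroke at R1  (0-jn J1 has e-setter on 3)

#0 stroke at I1
#1 stroke at Sf1
#2 stroke at R1
#3 stroke at J1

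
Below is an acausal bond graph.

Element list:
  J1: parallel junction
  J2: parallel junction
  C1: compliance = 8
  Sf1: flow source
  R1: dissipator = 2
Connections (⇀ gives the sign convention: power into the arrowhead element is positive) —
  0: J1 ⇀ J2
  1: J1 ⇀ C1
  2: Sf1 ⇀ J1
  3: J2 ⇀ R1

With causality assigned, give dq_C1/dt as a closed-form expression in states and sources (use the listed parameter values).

dq_C1/dt = F_Sf1 - q_C1/16

#2 →Sf1  (Sf1 (Sf) sets flow on bond)
#1 →J1  (prefer integral on C1)
#0 →J2  (0-jn J1 has e-setter on 1)
#3 →R1  (J2: bond 0 brought effort, rest push out)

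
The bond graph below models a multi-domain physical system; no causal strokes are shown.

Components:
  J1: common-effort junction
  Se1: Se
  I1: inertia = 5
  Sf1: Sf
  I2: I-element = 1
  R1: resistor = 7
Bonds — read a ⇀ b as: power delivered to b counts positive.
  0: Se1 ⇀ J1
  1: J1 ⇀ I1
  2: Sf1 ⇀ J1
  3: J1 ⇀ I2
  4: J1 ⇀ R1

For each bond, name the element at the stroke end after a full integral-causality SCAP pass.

bond 0 |J1  (Se1: effort source, stroke at far end)
bond 2 |Sf1  (Sf1 fixes flow; stroke at Sf1)
bond 1 |I1  (0-jn J1 has e-setter on 0)
bond 3 |I2  (J1: bond 0 brought effort, rest push out)
bond 4 |R1  (J1: bond 0 brought effort, rest push out)

bond 0 |J1
bond 1 |I1
bond 2 |Sf1
bond 3 |I2
bond 4 |R1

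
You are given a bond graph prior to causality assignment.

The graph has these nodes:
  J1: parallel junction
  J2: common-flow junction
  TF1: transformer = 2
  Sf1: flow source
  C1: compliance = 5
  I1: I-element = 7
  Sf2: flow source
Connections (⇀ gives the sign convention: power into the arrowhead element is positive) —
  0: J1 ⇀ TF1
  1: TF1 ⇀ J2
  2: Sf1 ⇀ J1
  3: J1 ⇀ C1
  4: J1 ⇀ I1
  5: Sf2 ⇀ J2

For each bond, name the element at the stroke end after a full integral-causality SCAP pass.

b0 stroke→TF1
b1 stroke→J2
b2 stroke→Sf1
b3 stroke→J1
b4 stroke→I1
b5 stroke→Sf2

β2 stroke→Sf1  (Sf1 fixes flow; stroke at Sf1)
β5 stroke→Sf2  (Sf2 (Sf) sets flow on bond)
β1 stroke→J2  (common-f at J2 fixed by 5)
β0 stroke→TF1  (TF1 one-in-one-out from 1)
β3 stroke→J1  (C1 outputs effort q/C1)
β4 stroke→I1  (common-e at J1 fixed by 3)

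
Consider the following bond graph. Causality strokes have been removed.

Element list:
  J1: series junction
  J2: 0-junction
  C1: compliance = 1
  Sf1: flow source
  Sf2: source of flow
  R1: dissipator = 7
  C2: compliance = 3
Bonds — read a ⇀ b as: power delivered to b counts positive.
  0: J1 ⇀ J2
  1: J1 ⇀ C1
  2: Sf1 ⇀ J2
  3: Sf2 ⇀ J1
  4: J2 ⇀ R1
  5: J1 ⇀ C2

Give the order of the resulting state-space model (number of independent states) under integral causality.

2  (C1, C2 all integral)

#2 →Sf1  (Sf1 fixes flow; stroke at Sf1)
#3 →Sf2  (Sf2: flow source, stroke at near end)
#0 →J1  (J1 flow already set via bond 3)
#1 →J1  (J1 flow already set via bond 3)
#5 →J1  (common-f at J1 fixed by 3)
#4 →J2  (closing 0-jn rule on J2)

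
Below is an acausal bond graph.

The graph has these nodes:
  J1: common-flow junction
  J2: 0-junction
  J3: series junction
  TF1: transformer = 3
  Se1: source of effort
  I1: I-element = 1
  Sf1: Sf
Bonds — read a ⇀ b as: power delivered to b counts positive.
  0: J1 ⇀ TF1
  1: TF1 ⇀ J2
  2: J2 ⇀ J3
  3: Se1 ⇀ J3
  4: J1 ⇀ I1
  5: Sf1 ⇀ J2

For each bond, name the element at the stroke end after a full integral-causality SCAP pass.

bond 3 stroke→J3  (Se1 (Se) sets effort on bond)
bond 5 stroke→Sf1  (Sf1: flow source, stroke at near end)
bond 2 stroke→J2  (J3 needs exactly one f-in)
bond 1 stroke→TF1  (J2 effort already set via bond 2)
bond 0 stroke→J1  (TF1: transformer flips bond 1)
bond 4 stroke→I1  (J1: last free bond brings flow in)

b0 stroke→J1
b1 stroke→TF1
b2 stroke→J2
b3 stroke→J3
b4 stroke→I1
b5 stroke→Sf1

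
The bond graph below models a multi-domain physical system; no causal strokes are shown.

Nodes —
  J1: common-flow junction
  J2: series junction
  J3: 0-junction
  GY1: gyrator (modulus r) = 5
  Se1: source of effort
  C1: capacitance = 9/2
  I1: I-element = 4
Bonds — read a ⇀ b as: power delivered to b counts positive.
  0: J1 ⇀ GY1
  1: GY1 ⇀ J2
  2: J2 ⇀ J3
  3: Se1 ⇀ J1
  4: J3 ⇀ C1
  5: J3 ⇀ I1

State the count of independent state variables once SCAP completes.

2  (C1, I1 all integral)

b3 stroke→J1  (Se1 fixes effort; stroke away)
b0 stroke→GY1  (J1: last free bond brings flow in)
b1 stroke→GY1  (through GY1, causality inverts; strokes same side of GY1)
b2 stroke→J2  (1-jn J2 has f-setter on 1)
b4 stroke→J3  (prefer integral on C1)
b5 stroke→I1  (J3: bond 4 brought effort, rest push out)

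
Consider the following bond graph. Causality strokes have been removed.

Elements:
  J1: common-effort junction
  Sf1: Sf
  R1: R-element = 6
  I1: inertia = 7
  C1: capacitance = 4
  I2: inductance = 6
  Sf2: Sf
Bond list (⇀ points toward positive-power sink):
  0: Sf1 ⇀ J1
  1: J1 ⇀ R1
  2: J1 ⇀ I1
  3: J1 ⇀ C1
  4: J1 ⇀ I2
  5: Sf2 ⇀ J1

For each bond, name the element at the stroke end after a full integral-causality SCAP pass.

b0 |Sf1  (Sf1 fixes flow; stroke at Sf1)
b5 |Sf2  (Sf2 (Sf) sets flow on bond)
b2 |I1  (I1: I, integral causality)
b3 |J1  (C1 integral (e out))
b1 |R1  (J1: bond 3 brought effort, rest push out)
b4 |I2  (0-jn J1 has e-setter on 3)

#0 stroke→Sf1
#1 stroke→R1
#2 stroke→I1
#3 stroke→J1
#4 stroke→I2
#5 stroke→Sf2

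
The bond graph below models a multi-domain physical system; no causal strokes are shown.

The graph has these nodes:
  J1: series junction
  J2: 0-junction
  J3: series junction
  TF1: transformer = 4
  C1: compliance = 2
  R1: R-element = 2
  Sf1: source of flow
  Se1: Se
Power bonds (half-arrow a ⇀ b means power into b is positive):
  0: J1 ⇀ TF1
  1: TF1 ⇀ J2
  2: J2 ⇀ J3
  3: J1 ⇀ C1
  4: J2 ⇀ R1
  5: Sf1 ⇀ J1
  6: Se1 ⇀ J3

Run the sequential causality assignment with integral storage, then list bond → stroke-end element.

β5 →Sf1  (Sf1: flow source, stroke at near end)
β6 →J3  (Se1 fixes effort; stroke away)
β0 →J1  (J1: bond 5 brought flow, rest push out)
β3 →J1  (J1: bond 5 brought flow, rest push out)
β2 →J2  (J3 needs exactly one f-in)
β1 →TF1  (TF1 one-in-one-out from 0)
β4 →R1  (0-jn J2 has e-setter on 2)

bond 0 →J1
bond 1 →TF1
bond 2 →J2
bond 3 →J1
bond 4 →R1
bond 5 →Sf1
bond 6 →J3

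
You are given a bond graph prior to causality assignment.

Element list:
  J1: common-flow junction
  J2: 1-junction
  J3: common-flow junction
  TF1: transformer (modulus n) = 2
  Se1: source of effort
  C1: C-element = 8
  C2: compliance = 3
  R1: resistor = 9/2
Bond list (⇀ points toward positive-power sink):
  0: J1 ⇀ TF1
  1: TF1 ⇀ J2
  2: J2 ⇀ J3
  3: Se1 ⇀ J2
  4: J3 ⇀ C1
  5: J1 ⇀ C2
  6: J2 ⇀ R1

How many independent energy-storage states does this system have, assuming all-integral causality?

2  (C1, C2 all integral)

b3 stroke at J2  (Se1 (Se) sets effort on bond)
b4 stroke at J3  (C1: C, integral causality)
b2 stroke at J2  (only one flow-in slot at J3)
b5 stroke at J1  (C2: C, integral causality)
b0 stroke at TF1  (closing 1-jn rule on J1)
b1 stroke at J2  (TF1: transformer flips bond 0)
b6 stroke at R1  (J2: last free bond brings flow in)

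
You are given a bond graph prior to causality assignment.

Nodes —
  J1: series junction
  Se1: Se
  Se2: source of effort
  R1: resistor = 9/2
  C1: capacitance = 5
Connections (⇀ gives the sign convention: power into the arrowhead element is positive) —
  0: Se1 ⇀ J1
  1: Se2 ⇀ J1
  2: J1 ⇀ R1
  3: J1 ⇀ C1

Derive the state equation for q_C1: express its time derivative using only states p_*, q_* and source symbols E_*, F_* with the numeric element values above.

b0 stroke→J1  (Se1: effort source, stroke at far end)
b1 stroke→J1  (Se2 fixes effort; stroke away)
b3 stroke→J1  (prefer integral on C1)
b2 stroke→R1  (J1 needs exactly one f-in)

dq_C1/dt = 2*E_Se1/9 + 2*E_Se2/9 - 2*q_C1/45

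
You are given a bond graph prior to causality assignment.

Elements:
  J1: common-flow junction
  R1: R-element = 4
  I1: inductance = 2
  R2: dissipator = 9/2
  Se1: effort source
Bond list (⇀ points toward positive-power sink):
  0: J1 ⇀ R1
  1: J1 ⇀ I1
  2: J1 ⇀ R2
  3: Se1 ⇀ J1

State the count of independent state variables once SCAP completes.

1  (I1 all integral)

b3 |J1  (Se1 (Se) sets effort on bond)
b1 |I1  (I1: I, integral causality)
b0 |J1  (common-f at J1 fixed by 1)
b2 |J1  (J1: bond 1 brought flow, rest push out)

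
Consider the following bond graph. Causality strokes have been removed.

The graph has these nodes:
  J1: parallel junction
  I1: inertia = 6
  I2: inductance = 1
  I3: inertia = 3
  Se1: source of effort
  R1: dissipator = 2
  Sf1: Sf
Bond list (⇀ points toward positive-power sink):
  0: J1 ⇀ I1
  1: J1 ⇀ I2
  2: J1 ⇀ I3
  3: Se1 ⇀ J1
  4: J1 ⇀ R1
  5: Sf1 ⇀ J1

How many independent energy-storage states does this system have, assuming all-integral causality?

bond 3 |J1  (Se1 (Se) sets effort on bond)
bond 5 |Sf1  (Sf1: flow source, stroke at near end)
bond 0 |I1  (J1 effort already set via bond 3)
bond 1 |I2  (J1: bond 3 brought effort, rest push out)
bond 2 |I3  (common-e at J1 fixed by 3)
bond 4 |R1  (0-jn J1 has e-setter on 3)

3  (I1, I2, I3 all integral)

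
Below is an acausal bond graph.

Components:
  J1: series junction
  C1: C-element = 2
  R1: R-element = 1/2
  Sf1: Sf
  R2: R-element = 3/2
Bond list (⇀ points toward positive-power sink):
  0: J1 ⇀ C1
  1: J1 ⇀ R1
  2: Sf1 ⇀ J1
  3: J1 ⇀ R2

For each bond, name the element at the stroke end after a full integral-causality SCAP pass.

b0 →J1
b1 →J1
b2 →Sf1
b3 →J1

#2 stroke→Sf1  (Sf1 fixes flow; stroke at Sf1)
#0 stroke→J1  (common-f at J1 fixed by 2)
#1 stroke→J1  (J1: bond 2 brought flow, rest push out)
#3 stroke→J1  (common-f at J1 fixed by 2)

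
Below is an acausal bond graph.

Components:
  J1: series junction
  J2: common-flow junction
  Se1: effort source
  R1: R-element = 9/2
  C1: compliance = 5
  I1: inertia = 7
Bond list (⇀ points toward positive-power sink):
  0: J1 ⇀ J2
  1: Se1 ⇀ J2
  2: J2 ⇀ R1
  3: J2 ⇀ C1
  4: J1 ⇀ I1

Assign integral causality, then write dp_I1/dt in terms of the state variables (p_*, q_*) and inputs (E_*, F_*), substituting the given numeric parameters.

dp_I1/dt = E_Se1 - 9*p_I1/14 - q_C1/5

bond 1 →J2  (Se1: effort source, stroke at far end)
bond 3 →J2  (C1: C, integral causality)
bond 4 →I1  (I1 integral (f out))
bond 0 →J1  (J1 flow already set via bond 4)
bond 2 →J2  (common-f at J2 fixed by 0)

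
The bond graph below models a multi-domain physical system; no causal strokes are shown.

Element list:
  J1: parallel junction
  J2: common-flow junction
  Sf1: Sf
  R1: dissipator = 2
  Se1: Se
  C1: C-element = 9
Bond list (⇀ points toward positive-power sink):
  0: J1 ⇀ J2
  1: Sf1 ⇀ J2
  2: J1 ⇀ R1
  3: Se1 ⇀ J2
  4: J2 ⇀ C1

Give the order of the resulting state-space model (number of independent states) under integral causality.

1  (C1 all integral)

bond 1 |Sf1  (Sf1 fixes flow; stroke at Sf1)
bond 3 |J2  (Se1 (Se) sets effort on bond)
bond 0 |J2  (common-f at J2 fixed by 1)
bond 4 |J2  (J2: bond 1 brought flow, rest push out)
bond 2 |J1  (closing 0-jn rule on J1)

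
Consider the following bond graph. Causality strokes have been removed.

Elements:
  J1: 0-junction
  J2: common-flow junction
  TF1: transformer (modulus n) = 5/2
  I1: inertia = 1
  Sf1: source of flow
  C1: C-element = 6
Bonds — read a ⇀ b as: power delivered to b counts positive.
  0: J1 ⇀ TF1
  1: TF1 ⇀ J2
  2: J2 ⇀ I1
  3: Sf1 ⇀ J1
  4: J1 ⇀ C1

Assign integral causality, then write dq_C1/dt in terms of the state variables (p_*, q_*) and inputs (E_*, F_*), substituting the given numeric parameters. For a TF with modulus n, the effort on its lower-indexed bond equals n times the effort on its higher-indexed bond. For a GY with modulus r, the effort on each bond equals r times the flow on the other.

#3 stroke→Sf1  (Sf1 fixes flow; stroke at Sf1)
#2 stroke→I1  (I1 outputs flow p/I1)
#1 stroke→J2  (J2 flow already set via bond 2)
#0 stroke→TF1  (TF1 one-in-one-out from 1)
#4 stroke→J1  (J1 needs exactly one e-in)

dq_C1/dt = F_Sf1 - 2*p_I1/5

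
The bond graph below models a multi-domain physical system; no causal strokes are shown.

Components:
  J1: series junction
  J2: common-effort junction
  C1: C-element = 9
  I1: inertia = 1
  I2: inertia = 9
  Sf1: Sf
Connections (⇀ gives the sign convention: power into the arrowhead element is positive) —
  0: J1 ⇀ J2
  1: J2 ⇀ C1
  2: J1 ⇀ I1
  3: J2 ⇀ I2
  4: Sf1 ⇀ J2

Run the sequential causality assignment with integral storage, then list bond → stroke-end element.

b0 stroke→J1
b1 stroke→J2
b2 stroke→I1
b3 stroke→I2
b4 stroke→Sf1

β4 |Sf1  (Sf1: flow source, stroke at near end)
β1 |J2  (C1 integral (e out))
β0 |J1  (J2 effort already set via bond 1)
β3 |I2  (common-e at J2 fixed by 1)
β2 |I1  (closing 1-jn rule on J1)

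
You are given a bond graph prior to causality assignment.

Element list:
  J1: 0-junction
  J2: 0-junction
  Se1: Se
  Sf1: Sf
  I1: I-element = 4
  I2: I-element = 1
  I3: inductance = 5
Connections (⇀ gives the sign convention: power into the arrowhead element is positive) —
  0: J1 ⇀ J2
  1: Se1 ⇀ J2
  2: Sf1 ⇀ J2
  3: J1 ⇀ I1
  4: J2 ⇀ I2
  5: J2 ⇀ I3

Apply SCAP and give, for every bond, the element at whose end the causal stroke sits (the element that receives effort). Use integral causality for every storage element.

β0 |J1
β1 |J2
β2 |Sf1
β3 |I1
β4 |I2
β5 |I3

b1 |J2  (Se1 fixes effort; stroke away)
b2 |Sf1  (source Sf1 imposes f)
b0 |J1  (0-jn J2 has e-setter on 1)
b4 |I2  (common-e at J2 fixed by 1)
b5 |I3  (0-jn J2 has e-setter on 1)
b3 |I1  (J1: bond 0 brought effort, rest push out)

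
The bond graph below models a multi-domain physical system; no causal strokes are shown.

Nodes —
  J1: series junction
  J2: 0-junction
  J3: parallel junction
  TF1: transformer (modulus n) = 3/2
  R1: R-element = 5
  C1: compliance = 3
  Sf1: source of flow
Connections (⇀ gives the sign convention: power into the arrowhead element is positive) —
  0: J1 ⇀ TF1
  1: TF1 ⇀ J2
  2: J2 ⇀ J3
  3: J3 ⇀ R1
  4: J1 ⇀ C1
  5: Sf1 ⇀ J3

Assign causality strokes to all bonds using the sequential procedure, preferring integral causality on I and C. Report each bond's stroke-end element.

bond 0 |TF1
bond 1 |J2
bond 2 |J3
bond 3 |R1
bond 4 |J1
bond 5 |Sf1

b5 |Sf1  (Sf1: flow source, stroke at near end)
b4 |J1  (C1: C, integral causality)
b0 |TF1  (J1: last free bond brings flow in)
b1 |J2  (through TF1, causality passes straight; one stroke at TF1)
b2 |J3  (J2 effort already set via bond 1)
b3 |R1  (J3 effort already set via bond 2)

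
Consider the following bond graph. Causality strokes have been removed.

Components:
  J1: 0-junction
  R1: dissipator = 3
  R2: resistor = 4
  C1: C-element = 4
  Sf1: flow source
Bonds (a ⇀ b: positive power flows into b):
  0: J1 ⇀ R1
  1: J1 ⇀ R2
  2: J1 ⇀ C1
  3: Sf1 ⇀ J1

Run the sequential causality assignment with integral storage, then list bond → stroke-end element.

b3 |Sf1  (Sf1: flow source, stroke at near end)
b2 |J1  (C1 integral (e out))
b0 |R1  (J1: bond 2 brought effort, rest push out)
b1 |R2  (0-jn J1 has e-setter on 2)

#0 stroke at R1
#1 stroke at R2
#2 stroke at J1
#3 stroke at Sf1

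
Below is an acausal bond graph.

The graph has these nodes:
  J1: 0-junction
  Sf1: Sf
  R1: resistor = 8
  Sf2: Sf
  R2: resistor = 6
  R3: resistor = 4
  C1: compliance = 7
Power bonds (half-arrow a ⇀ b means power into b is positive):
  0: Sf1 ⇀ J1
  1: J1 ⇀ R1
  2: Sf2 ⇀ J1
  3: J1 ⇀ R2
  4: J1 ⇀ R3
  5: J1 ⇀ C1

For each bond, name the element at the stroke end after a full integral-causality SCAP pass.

#0 stroke at Sf1
#1 stroke at R1
#2 stroke at Sf2
#3 stroke at R2
#4 stroke at R3
#5 stroke at J1

bond 0 stroke at Sf1  (Sf1: flow source, stroke at near end)
bond 2 stroke at Sf2  (Sf2: flow source, stroke at near end)
bond 5 stroke at J1  (C1 integral (e out))
bond 1 stroke at R1  (0-jn J1 has e-setter on 5)
bond 3 stroke at R2  (J1: bond 5 brought effort, rest push out)
bond 4 stroke at R3  (J1 effort already set via bond 5)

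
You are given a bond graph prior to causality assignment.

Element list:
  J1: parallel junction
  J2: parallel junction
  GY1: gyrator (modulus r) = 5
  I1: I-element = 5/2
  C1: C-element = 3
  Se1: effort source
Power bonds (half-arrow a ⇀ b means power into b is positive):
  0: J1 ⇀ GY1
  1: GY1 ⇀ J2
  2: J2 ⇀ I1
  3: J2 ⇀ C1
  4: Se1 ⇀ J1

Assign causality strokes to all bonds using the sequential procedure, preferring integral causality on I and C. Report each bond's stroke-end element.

b0 stroke→GY1
b1 stroke→GY1
b2 stroke→I1
b3 stroke→J2
b4 stroke→J1

#4 stroke at J1  (Se1 fixes effort; stroke away)
#0 stroke at GY1  (common-e at J1 fixed by 4)
#1 stroke at GY1  (through GY1, causality inverts; strokes same side of GY1)
#2 stroke at I1  (I1 integral (f out))
#3 stroke at J2  (J2: last free bond brings effort in)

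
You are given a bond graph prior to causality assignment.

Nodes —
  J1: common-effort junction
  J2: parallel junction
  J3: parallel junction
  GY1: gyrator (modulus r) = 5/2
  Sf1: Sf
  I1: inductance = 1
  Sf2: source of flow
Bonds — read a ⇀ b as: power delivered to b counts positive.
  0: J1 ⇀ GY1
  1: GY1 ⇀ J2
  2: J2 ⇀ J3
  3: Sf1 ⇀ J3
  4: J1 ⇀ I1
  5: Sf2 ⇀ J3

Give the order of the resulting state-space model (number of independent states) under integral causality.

β3 →Sf1  (Sf1: flow source, stroke at near end)
β5 →Sf2  (Sf2 fixes flow; stroke at Sf2)
β2 →J3  (J3: last free bond brings effort in)
β1 →J2  (J2 needs exactly one e-in)
β0 →J1  (GY GY1: same side as bond 1)
β4 →I1  (J1: bond 0 brought effort, rest push out)

1  (I1 all integral)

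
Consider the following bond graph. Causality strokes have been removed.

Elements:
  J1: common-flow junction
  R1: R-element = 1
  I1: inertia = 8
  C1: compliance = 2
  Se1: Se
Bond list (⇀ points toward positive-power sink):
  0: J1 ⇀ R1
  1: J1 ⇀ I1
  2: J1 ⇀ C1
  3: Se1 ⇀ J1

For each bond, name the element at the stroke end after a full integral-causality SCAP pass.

b0 →J1
b1 →I1
b2 →J1
b3 →J1

#3 stroke at J1  (source Se1 imposes e)
#1 stroke at I1  (prefer integral on I1)
#0 stroke at J1  (1-jn J1 has f-setter on 1)
#2 stroke at J1  (common-f at J1 fixed by 1)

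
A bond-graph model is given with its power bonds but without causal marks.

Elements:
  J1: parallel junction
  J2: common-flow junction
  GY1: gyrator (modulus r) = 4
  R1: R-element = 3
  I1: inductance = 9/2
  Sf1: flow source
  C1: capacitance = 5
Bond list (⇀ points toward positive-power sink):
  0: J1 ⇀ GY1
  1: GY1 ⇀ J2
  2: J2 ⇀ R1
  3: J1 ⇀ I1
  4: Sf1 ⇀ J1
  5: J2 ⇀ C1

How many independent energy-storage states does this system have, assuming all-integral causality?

β4 stroke at Sf1  (Sf1 fixes flow; stroke at Sf1)
β3 stroke at I1  (prefer integral on I1)
β0 stroke at J1  (J1: last free bond brings effort in)
β1 stroke at J2  (GY1 both-in/both-out from 0)
β5 stroke at J2  (C1 integral (e out))
β2 stroke at R1  (J2: last free bond brings flow in)

2  (C1, I1 all integral)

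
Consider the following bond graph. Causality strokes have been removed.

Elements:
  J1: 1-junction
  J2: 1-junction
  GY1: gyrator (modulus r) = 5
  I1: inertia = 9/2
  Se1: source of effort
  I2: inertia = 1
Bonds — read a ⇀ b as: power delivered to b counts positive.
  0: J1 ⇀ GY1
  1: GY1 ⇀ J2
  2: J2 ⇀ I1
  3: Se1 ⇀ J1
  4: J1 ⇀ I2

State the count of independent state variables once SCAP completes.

#3 stroke→J1  (Se1 (Se) sets effort on bond)
#2 stroke→I1  (I1: I, integral causality)
#1 stroke→J2  (J2 flow already set via bond 2)
#0 stroke→J1  (through GY1, causality inverts; strokes same side of GY1)
#4 stroke→I2  (only one flow-in slot at J1)

2  (I1, I2 all integral)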